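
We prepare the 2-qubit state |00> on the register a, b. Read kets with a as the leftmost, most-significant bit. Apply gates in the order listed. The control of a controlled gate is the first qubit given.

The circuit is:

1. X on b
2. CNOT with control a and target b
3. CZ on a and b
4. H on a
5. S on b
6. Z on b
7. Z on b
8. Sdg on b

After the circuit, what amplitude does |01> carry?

|01> carries amplitude sqrt(2)/2 in the final state. Key observation: steps 5-8 multiply out to the identity, so the circuit reduces to the remaining gates.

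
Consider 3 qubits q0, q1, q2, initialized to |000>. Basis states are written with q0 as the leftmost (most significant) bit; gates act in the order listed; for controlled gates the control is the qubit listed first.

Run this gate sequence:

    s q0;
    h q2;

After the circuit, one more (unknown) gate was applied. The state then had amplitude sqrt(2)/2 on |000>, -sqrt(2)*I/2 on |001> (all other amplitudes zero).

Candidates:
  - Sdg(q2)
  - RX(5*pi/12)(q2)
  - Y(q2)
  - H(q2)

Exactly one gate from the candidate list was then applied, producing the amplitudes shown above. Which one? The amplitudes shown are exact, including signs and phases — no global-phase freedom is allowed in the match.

It was Sdg(q2) that produced the state shown.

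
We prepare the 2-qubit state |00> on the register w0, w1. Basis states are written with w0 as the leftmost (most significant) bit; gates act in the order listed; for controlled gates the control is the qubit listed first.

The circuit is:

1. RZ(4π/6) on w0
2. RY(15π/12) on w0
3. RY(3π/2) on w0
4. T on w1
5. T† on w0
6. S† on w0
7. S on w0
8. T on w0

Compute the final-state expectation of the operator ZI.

The observable ZI averages to -sqrt(2)/2. Key observation: gates 5-8 undo each other exactly, leaving only the rest of the circuit to track.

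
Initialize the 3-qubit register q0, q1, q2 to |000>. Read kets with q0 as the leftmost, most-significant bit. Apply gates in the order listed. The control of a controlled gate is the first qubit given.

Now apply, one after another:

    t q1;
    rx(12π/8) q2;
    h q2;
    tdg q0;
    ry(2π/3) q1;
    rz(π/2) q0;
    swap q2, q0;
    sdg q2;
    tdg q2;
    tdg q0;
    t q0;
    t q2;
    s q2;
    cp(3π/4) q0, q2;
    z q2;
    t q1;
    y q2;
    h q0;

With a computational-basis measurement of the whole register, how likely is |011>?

Outcome |011> occurs with probability 3/8. Key observation: steps 8-13 multiply out to the identity, so the circuit reduces to the remaining gates.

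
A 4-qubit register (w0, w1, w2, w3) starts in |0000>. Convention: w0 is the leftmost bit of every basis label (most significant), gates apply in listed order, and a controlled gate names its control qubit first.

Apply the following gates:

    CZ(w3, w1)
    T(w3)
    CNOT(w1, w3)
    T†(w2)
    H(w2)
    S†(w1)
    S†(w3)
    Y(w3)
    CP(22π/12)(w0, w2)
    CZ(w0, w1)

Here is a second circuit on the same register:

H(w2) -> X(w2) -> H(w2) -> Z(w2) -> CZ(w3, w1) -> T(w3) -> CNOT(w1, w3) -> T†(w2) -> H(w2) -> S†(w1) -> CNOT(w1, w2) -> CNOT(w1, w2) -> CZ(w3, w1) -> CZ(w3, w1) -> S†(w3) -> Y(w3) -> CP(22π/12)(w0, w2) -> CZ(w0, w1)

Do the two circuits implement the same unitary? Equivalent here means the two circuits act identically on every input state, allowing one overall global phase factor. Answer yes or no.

Yes: on every input state the two circuits agree up to one overall phase factor.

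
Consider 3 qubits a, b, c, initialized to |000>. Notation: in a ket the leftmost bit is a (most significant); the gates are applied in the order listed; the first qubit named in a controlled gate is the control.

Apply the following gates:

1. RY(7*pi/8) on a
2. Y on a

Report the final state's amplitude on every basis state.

The resulting statevector has amplitude -I*cos(pi/16) on |000>, I*sin(pi/16) on |100>, and 0 on every other basis state.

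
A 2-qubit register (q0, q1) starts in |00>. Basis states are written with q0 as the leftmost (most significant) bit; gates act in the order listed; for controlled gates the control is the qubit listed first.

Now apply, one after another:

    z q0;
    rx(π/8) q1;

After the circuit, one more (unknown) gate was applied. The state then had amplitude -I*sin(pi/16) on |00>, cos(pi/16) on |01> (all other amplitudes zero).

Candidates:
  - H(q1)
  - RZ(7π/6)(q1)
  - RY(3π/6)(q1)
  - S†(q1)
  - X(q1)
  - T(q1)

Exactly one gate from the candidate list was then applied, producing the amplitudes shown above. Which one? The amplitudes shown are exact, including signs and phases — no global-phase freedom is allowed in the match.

The applied gate was X(q1).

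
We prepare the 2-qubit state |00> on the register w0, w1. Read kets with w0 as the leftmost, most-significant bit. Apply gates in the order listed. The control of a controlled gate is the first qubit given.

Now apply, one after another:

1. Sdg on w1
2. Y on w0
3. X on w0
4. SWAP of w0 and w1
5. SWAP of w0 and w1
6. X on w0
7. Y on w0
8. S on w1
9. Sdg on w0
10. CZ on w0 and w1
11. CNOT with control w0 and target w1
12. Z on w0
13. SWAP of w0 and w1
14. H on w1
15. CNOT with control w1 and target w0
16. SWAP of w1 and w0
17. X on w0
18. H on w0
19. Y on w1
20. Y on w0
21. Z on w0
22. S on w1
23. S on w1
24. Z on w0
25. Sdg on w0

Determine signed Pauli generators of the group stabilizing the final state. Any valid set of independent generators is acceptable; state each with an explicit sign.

One valid set of independent stabilizer generators is +YZ, -ZX (any independent generating set of the same group is equally correct). Key observation: steps 1-8 multiply out to the identity, so the circuit reduces to the remaining gates.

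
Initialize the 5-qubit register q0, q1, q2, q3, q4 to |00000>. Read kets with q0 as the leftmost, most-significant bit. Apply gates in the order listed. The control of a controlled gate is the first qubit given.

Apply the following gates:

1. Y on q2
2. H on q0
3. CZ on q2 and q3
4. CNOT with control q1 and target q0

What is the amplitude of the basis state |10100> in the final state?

|10100> carries amplitude sqrt(2)*I/2 in the final state.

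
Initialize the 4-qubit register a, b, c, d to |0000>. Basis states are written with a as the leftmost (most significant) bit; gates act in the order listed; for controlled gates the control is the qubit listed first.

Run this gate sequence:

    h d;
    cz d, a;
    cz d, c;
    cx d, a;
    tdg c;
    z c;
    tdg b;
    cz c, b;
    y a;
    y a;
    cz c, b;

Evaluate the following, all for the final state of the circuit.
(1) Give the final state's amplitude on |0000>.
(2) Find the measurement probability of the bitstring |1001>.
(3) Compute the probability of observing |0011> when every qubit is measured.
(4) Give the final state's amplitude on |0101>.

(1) The final state's coefficient on |0000> equals sqrt(2)/2. Key observation: the block from step 8 through step 11 cancels to the identity and can be dropped.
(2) Outcome |1001> occurs with probability 1/2.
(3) Outcome |0011> occurs with probability 0.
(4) |0101> carries amplitude 0 in the final state.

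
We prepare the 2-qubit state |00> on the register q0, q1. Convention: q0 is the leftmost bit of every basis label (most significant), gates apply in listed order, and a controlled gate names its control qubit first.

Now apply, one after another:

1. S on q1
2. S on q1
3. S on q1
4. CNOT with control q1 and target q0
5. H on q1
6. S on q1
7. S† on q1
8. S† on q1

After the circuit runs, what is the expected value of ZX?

The observable ZX averages to 0.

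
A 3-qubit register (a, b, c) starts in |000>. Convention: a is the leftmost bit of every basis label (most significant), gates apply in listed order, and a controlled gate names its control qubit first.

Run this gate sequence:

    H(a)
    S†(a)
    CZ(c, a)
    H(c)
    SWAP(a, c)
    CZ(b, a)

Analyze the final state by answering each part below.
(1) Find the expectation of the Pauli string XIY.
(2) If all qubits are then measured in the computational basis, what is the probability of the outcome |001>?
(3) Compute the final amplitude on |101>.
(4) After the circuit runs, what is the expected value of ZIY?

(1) The expectation value of XIY is -1.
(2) Outcome |001> occurs with probability 1/4.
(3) The amplitude on |101> is -I/2.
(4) The observable ZIY averages to 0.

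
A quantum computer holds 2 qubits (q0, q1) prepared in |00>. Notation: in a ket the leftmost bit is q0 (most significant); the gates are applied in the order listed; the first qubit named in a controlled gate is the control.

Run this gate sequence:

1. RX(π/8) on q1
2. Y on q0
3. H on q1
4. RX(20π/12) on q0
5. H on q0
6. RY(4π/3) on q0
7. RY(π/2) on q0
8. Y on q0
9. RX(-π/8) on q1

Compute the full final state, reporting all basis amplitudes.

After the circuit, the state carries amplitude -(1 - I)*(2 + I)*sqrt(2*sqrt(2) + 4)/16 on |00>, sqrt(2)*(1 - I)*(-4 - 2*I + (1 - 2*I)*sqrt(2 - sqrt(2)))/16 on |01>, -sqrt(6*sqrt(2) + 12)/16 - I*sqrt(6*sqrt(2) + 12)/16 on |10>, sqrt(6)*(1 - I)*(sqrt(2 - sqrt(2)) - 2*I)/16 on |11>.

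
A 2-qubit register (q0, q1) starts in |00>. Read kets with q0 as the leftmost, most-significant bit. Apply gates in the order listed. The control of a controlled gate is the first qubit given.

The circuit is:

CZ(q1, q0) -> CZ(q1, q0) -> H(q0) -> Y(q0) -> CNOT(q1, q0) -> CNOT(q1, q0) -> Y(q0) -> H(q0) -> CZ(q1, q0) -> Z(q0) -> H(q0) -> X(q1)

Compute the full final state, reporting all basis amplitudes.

The final amplitudes are 0 on |00>, sqrt(2)/2 on |01>, 0 on |10>, sqrt(2)/2 on |11>. Key observation: the block from step 2 through step 9 cancels to the identity and can be dropped.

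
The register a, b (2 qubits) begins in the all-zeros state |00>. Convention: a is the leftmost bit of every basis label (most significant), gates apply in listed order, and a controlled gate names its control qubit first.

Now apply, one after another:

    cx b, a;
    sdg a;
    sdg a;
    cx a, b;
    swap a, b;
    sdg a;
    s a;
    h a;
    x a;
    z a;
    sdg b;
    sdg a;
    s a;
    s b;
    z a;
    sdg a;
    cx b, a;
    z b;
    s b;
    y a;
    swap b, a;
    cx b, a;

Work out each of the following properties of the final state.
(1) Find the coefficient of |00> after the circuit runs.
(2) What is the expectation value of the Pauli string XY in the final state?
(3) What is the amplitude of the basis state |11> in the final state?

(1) |00> carries amplitude -sqrt(2)/2 in the final state. Key observation: the block from step 10 through step 15 cancels to the identity and can be dropped.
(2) The observable XY averages to -1.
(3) |11> carries amplitude sqrt(2)*I/2 in the final state.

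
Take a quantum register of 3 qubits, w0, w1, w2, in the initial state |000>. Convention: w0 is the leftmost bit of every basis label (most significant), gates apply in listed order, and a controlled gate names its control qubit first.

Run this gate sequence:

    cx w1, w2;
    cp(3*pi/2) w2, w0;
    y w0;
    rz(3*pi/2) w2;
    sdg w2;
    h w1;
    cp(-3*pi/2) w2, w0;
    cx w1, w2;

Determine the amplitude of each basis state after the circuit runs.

The resulting statevector has amplitude -sqrt(2)*exp(3*I*pi/4)/2 on |100>, -sqrt(2)*exp(3*I*pi/4)/2 on |111>, and 0 on every other basis state.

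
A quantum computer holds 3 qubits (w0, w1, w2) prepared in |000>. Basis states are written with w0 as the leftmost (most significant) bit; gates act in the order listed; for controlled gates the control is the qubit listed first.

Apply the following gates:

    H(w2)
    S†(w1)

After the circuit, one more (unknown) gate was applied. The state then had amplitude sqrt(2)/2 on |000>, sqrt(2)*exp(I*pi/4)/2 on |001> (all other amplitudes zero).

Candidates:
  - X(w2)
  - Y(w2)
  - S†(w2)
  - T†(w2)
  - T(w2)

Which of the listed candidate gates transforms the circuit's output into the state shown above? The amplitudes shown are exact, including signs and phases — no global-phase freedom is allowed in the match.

It was T(w2) that produced the state shown.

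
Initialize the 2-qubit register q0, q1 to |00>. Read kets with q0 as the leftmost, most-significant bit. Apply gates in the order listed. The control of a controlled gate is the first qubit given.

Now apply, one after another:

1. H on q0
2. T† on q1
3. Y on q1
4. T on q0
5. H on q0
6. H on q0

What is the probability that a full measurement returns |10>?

A full measurement returns |10> with probability 0. Key observation: the block from step 5 through step 6 cancels to the identity and can be dropped.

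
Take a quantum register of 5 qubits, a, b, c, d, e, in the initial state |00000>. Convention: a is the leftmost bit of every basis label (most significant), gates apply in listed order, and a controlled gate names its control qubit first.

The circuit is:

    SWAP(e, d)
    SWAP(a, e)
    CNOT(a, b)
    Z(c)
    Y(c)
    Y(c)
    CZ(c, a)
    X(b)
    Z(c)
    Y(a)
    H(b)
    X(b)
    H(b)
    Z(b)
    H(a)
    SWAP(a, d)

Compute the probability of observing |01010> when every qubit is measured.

A full measurement returns |01010> with probability 1/2. Key observation: the block from step 11 through step 14 cancels to the identity and can be dropped.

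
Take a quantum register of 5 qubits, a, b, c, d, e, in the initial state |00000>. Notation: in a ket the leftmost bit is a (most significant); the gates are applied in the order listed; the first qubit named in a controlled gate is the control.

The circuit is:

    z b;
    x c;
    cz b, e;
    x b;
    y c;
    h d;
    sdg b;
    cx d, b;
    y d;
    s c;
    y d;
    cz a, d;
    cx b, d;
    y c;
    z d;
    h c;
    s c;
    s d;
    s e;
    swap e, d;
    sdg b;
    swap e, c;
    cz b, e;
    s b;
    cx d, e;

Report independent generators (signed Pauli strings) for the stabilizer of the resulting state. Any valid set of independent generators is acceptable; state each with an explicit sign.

One valid set of independent stabilizer generators is +IXIIZ, -IZIIY, +ZIIII, -IIZII, +IIIZI (any independent generating set of the same group is equally correct).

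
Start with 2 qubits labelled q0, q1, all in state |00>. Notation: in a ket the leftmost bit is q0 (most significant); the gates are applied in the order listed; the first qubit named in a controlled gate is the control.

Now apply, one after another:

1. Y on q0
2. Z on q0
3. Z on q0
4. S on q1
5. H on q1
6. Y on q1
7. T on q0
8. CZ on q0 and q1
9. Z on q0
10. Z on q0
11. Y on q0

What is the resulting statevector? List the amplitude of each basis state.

After the circuit, the state carries amplitude -sqrt(2)*exp(3*I*pi/4)/2 on |00>, -sqrt(2)*exp(3*I*pi/4)/2 on |01>, 0 on |10>, 0 on |11>.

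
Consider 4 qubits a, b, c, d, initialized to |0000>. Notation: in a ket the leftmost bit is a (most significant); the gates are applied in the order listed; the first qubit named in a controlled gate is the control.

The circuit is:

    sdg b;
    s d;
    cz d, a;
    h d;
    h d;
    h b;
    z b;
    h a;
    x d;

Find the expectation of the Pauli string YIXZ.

The expectation value of YIXZ is 0.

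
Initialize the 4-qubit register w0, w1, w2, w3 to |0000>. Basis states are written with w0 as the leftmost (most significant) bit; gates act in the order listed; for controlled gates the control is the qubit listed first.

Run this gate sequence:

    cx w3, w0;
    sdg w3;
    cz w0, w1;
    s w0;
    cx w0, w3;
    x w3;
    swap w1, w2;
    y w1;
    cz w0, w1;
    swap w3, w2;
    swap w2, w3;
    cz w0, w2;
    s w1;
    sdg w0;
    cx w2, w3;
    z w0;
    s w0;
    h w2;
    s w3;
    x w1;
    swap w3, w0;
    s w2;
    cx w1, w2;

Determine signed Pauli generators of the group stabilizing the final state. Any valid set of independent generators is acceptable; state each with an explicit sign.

The stabilizer group can be generated by +IIYI, -ZIII, +IZII, +IIIZ, among other valid generating sets.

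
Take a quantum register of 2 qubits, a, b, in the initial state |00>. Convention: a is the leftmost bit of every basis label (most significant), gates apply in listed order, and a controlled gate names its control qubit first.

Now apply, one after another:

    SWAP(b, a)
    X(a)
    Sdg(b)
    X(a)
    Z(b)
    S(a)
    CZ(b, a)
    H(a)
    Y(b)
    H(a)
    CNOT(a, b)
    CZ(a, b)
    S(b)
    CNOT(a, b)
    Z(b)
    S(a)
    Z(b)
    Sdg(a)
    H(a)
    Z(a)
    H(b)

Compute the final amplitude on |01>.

|01> carries amplitude 1/2 in the final state.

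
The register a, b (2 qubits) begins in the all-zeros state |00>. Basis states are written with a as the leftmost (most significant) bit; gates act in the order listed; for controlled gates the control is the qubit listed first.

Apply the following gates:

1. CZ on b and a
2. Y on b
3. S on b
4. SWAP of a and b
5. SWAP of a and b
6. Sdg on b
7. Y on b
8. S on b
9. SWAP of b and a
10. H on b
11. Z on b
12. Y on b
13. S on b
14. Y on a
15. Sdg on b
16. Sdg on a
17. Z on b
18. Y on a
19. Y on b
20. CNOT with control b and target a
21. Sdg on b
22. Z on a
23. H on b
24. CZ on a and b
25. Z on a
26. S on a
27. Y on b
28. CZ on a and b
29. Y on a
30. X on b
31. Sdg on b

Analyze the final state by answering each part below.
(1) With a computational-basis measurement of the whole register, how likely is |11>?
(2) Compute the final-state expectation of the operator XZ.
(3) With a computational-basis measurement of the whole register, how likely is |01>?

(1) The probability of measuring |11> is 1/4.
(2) The expectation value of XZ is 1.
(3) Outcome |01> occurs with probability 1/4.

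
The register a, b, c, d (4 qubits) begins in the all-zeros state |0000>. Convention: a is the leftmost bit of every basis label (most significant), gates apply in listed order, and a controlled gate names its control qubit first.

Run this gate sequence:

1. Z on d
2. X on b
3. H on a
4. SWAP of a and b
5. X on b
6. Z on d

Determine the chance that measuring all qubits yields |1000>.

A full measurement returns |1000> with probability 1/2.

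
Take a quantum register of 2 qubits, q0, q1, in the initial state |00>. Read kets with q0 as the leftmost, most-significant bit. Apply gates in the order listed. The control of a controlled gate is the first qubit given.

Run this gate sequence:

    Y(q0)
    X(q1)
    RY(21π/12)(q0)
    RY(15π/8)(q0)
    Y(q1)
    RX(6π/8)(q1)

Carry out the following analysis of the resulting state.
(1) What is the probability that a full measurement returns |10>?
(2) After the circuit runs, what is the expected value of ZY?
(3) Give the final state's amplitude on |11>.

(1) Outcome |10> occurs with probability -sqrt(1/2 - sqrt(2)/4)*sqrt(sqrt(2)/4 + 1/2)*sin(pi/16)*cos(pi/16) - sqrt(2)*sin(pi/16)**2/4 + 3*sin(pi/16)**2/8 + sqrt(2)*sqrt(1/2 - sqrt(2)/4)*sqrt(sqrt(2)/4 + 1/2)*sin(pi/16)*cos(pi/16)/2 + cos(pi/16)**2/8.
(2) The expectation value of ZY is -sin(pi/16)*cos(pi/16) - sqrt(2)*sqrt(1/2 - sqrt(2)/4)*sqrt(sqrt(2)/4 + 1/2)*sin(pi/16)**2 + sqrt(2)*sqrt(1/2 - sqrt(2)/4)*sqrt(sqrt(2)/4 + 1/2)*cos(pi/16)**2.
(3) The amplitude on |11> is -I*cos(pi/16)/2 - sqrt(2)*I*cos(pi/16)/4 + I*sqrt(1/2 - sqrt(2)/4)*sqrt(sqrt(2)/4 + 1/2)*sin(pi/16).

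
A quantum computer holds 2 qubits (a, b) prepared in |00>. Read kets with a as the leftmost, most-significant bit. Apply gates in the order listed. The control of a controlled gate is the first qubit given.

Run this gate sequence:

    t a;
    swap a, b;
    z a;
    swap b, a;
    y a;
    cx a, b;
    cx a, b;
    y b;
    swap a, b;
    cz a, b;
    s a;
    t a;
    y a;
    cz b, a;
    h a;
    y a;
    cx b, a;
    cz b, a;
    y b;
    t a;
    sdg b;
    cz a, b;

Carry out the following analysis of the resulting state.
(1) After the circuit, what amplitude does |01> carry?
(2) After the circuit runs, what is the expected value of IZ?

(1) The final state's coefficient on |01> equals 0. Key observation: the block from step 6 through step 7 cancels to the identity and can be dropped.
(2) The expectation value of IZ is 1.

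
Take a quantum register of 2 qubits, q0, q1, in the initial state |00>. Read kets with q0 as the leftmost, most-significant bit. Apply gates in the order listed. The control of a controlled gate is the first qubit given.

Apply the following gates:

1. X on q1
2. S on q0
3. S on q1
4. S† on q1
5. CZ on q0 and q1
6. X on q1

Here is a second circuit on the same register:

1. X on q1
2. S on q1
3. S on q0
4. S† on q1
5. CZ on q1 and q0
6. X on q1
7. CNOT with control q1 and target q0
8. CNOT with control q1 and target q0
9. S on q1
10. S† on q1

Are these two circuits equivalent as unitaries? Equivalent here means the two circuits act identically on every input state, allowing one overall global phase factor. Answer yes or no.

Yes: on every input state the two circuits agree up to one overall phase factor.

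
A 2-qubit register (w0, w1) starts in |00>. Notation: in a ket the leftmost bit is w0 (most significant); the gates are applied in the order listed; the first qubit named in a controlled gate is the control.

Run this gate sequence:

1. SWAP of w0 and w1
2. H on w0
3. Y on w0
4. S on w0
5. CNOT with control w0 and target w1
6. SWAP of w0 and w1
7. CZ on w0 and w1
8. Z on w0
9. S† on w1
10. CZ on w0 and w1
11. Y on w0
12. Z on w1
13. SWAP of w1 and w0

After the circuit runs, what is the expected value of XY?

In the final state, XY has expectation 0.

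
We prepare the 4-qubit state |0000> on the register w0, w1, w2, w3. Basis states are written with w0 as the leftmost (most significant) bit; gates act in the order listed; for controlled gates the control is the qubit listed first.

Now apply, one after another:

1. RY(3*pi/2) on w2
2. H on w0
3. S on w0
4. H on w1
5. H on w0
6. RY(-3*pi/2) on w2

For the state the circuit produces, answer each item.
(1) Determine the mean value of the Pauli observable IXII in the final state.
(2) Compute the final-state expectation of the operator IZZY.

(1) The expectation value of IXII is 1.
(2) In the final state, IZZY has expectation 0.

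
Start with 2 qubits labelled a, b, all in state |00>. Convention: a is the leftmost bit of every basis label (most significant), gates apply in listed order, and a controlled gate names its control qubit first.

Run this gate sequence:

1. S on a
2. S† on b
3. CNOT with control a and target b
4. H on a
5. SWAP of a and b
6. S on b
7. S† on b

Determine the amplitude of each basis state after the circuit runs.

After the circuit, the state carries amplitude sqrt(2)/2 on |00>, sqrt(2)/2 on |01>, 0 on |10>, 0 on |11>.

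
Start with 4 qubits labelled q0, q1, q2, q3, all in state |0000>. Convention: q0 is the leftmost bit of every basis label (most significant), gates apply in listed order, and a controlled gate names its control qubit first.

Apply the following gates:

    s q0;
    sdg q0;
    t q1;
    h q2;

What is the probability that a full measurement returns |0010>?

A full measurement returns |0010> with probability 1/2. Key observation: steps 1-2 multiply out to the identity, so the circuit reduces to the remaining gates.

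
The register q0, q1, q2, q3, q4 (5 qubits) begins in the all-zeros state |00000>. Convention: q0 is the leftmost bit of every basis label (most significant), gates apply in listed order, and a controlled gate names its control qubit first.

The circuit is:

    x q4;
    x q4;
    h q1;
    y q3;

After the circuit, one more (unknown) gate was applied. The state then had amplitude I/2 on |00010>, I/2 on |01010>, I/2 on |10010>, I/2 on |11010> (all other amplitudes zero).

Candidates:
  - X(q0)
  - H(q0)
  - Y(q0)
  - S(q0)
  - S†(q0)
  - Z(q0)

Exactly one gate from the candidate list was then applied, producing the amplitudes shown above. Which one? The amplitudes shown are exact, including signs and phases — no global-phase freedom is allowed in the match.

The unique candidate consistent with the amplitudes is H(q0).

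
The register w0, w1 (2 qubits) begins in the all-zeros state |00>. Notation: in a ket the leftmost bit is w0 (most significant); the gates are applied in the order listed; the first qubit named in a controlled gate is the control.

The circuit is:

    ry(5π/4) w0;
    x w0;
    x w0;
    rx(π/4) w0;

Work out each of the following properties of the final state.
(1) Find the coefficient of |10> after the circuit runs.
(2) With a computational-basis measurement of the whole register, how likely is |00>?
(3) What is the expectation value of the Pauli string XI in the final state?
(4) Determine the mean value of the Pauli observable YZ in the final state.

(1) The amplitude on |10> is (1 - I)*(sqrt(2) + 2*I)/4. Key observation: steps 2-3 multiply out to the identity, so the circuit reduces to the remaining gates.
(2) Outcome |00> occurs with probability 1/4.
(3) The observable XI averages to -sqrt(2)/2.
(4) In the final state, YZ has expectation 1/2.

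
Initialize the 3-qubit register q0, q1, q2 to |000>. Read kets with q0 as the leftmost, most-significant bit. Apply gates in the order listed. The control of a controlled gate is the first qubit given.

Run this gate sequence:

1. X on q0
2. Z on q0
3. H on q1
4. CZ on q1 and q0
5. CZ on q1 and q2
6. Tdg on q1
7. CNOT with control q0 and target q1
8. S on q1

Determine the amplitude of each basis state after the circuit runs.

The resulting statevector has amplitude -sqrt(2)*exp(3*I*pi/4)/2 on |100>, -sqrt(2)*I/2 on |110>, and 0 on every other basis state.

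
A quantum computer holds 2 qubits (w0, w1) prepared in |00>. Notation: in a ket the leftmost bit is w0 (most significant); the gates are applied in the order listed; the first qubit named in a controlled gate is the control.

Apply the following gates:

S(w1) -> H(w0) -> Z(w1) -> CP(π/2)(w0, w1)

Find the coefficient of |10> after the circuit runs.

|10> carries amplitude sqrt(2)/2 in the final state.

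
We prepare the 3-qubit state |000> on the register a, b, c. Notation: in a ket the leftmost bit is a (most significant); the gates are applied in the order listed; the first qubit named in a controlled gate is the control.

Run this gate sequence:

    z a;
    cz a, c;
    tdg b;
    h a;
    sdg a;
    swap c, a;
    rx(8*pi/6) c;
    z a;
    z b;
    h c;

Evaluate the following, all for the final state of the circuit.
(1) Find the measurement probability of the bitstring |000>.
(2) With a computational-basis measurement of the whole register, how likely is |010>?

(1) Outcome |000> occurs with probability 1/2.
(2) A full measurement returns |010> with probability 0.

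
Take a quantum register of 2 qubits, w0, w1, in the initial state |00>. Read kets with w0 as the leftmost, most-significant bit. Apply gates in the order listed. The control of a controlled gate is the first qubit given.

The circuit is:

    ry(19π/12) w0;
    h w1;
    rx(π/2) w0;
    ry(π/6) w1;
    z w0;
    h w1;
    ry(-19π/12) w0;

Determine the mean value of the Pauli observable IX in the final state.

The observable IX averages to -1/2.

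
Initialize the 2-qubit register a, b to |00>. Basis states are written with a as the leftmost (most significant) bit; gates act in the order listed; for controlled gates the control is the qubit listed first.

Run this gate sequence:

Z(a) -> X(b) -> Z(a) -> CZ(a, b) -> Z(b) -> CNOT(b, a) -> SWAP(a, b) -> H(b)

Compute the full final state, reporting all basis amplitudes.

The final amplitudes are 0 on |00>, 0 on |01>, -sqrt(2)/2 on |10>, sqrt(2)/2 on |11>.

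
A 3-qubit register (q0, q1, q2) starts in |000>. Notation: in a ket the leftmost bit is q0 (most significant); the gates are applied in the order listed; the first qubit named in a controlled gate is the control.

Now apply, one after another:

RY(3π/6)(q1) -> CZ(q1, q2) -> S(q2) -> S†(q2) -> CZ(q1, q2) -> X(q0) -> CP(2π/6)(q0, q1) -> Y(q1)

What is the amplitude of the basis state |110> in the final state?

The amplitude on |110> is sqrt(2)*I/2. Key observation: the block from step 2 through step 5 cancels to the identity and can be dropped.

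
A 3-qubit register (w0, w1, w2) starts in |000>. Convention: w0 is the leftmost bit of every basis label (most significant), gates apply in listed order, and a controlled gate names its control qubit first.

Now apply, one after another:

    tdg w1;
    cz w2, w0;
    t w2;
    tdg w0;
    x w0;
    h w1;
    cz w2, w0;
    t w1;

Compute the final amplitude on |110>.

|110> carries amplitude sqrt(2)*exp(I*pi/4)/2 in the final state.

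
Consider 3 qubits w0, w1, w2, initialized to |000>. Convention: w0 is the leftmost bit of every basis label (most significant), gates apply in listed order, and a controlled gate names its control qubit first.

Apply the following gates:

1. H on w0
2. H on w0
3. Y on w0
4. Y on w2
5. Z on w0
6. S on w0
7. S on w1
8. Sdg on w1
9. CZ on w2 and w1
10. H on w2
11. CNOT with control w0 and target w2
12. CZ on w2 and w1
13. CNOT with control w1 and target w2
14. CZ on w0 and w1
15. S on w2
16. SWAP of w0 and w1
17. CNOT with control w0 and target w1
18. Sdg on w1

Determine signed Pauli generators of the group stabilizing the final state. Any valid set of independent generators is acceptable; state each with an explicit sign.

The stabilizer group can be generated by -IIY, +ZII, -IZI, among other valid generating sets.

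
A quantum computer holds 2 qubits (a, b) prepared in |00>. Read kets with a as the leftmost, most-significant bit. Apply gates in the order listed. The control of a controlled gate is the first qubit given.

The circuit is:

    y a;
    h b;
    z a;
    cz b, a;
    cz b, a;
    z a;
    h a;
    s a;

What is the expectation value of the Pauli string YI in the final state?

The expectation value of YI is -1. Key observation: the block from step 3 through step 6 cancels to the identity and can be dropped.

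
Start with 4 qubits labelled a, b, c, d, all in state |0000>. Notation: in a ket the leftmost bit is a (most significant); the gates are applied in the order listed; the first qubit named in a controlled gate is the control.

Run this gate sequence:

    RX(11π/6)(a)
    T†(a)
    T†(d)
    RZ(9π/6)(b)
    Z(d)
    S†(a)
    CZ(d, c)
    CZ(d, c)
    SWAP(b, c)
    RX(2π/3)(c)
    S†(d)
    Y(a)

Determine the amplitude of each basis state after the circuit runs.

The final amplitudes are I*(-sqrt(6) + sqrt(2))/8 on |0000>, -3*sqrt(2)/8 + sqrt(6)/8 on |0010>, (sqrt(2) + sqrt(6))*exp(3*I*pi/4)/8 on |1000>, (sqrt(6) + 3*sqrt(2))*exp(I*pi/4)/8 on |1010>, and 0 on every other basis state. Key observation: steps 7-8 multiply out to the identity, so the circuit reduces to the remaining gates.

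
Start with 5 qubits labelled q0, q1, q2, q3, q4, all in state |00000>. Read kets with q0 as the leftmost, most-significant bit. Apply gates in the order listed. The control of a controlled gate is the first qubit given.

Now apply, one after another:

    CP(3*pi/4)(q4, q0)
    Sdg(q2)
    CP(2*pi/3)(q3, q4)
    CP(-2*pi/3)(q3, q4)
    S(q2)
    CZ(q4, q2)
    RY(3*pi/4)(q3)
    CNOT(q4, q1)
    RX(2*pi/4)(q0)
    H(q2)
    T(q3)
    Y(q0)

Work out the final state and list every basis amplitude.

After the circuit, the state carries amplitude -sqrt(2 - sqrt(2))/4 on |00000>, -sqrt(sqrt(2) + 2)*exp(I*pi/4)/4 on |00010>, -sqrt(2 - sqrt(2))/4 on |00100>, -sqrt(sqrt(2) + 2)*exp(I*pi/4)/4 on |00110>, I*sqrt(2 - sqrt(2))/4 on |10000>, sqrt(sqrt(2) + 2)*exp(3*I*pi/4)/4 on |10010>, I*sqrt(2 - sqrt(2))/4 on |10100>, sqrt(sqrt(2) + 2)*exp(3*I*pi/4)/4 on |10110>, and 0 on every other basis state. Key observation: the block from step 2 through step 5 cancels to the identity and can be dropped.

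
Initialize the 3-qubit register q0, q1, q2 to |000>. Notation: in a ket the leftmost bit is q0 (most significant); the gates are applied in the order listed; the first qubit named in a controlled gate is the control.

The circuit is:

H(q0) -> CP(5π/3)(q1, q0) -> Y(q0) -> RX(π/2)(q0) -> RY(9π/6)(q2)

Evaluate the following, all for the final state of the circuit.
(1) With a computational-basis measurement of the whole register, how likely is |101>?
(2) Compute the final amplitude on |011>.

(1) The probability of measuring |101> is 1/4.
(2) The final state's coefficient on |011> equals 0.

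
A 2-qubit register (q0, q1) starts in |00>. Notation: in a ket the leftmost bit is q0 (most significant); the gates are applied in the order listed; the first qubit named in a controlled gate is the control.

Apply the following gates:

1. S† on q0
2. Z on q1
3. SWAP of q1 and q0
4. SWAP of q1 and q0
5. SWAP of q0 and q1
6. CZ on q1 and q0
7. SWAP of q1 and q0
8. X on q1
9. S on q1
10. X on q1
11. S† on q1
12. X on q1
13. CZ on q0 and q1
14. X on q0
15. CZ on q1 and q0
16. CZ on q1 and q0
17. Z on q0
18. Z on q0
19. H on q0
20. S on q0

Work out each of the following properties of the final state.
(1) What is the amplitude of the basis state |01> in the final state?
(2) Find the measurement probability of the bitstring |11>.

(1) |01> carries amplitude sqrt(2)*I/2 in the final state. Key observation: the block from step 15 through step 16 cancels to the identity and can be dropped.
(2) A full measurement returns |11> with probability 1/2.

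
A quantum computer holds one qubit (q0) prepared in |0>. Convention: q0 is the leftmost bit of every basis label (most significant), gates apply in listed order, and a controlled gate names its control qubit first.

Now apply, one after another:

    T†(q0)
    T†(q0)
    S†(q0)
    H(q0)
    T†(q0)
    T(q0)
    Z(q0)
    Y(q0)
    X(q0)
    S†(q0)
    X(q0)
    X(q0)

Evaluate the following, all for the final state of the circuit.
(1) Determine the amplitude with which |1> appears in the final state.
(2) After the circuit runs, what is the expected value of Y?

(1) |1> carries amplitude sqrt(2)/2 in the final state.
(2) The observable Y averages to -1.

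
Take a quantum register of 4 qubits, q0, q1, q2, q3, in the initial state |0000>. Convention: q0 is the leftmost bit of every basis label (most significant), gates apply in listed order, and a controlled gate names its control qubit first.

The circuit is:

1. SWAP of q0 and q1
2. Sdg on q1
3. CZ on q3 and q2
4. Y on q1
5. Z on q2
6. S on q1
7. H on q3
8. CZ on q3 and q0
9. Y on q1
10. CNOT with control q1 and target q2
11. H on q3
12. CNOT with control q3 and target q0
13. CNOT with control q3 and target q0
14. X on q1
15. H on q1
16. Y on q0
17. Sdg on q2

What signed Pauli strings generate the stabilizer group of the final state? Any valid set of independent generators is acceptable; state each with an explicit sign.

The final state is stabilized by the group generated by -IXII, -ZIII, +IIZI, +IIIZ; other independent generating sets are equally valid. Key observation: the block from step 12 through step 13 cancels to the identity and can be dropped.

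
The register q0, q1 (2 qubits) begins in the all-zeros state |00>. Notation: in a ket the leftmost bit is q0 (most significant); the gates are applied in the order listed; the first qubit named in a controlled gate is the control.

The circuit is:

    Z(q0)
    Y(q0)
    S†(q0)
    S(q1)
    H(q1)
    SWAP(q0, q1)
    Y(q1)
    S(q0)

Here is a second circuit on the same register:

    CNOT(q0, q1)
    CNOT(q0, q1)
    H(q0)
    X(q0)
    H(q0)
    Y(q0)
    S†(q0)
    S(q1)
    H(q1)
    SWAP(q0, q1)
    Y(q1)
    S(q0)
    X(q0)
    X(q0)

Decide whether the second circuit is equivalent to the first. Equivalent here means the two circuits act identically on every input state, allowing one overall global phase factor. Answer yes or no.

Yes — the two circuits implement the same unitary up to a global phase.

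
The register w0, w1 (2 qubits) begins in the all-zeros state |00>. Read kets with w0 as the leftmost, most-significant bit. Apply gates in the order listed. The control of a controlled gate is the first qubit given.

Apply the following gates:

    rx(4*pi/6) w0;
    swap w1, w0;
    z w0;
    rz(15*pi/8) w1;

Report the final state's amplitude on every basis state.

After the circuit, the state carries amplitude -exp(I*pi/16)/2 on |00>, sqrt(3)*exp(7*I*pi/16)/2 on |01>, 0 on |10>, 0 on |11>.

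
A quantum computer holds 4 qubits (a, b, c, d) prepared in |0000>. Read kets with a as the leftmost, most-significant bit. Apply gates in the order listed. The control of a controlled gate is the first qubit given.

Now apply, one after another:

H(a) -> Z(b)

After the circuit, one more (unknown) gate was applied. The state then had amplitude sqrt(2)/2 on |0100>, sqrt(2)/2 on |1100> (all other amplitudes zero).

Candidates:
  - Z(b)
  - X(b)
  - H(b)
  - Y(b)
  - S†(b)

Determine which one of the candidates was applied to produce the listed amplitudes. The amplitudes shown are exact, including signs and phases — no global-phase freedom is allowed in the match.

The unique candidate consistent with the amplitudes is X(b).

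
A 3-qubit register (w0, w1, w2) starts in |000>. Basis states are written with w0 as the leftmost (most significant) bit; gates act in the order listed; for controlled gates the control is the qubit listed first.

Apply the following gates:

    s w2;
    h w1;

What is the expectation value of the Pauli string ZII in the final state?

The observable ZII averages to 1.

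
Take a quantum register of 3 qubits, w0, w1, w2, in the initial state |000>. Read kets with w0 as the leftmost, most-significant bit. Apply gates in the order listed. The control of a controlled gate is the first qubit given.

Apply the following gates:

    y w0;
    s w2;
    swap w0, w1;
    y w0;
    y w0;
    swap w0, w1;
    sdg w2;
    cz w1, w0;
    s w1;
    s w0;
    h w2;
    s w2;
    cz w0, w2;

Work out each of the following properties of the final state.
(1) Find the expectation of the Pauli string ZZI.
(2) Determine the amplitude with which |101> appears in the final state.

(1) The expectation value of ZZI is -1. Key observation: steps 2-7 multiply out to the identity, so the circuit reduces to the remaining gates.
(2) The amplitude on |101> is sqrt(2)*I/2.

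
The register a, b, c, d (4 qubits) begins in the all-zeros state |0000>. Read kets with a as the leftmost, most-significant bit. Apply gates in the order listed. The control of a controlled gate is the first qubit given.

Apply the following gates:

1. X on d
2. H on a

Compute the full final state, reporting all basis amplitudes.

The final amplitudes are sqrt(2)/2 on |0001>, sqrt(2)/2 on |1001>, and 0 on every other basis state.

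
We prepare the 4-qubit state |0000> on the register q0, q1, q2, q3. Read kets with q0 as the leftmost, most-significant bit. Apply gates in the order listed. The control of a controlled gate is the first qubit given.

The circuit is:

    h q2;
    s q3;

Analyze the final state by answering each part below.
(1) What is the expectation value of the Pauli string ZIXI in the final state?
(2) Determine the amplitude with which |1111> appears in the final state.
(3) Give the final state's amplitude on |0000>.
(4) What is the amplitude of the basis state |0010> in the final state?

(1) The expectation value of ZIXI is 1.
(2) |1111> carries amplitude 0 in the final state.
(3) The final state's coefficient on |0000> equals sqrt(2)/2.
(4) |0010> carries amplitude sqrt(2)/2 in the final state.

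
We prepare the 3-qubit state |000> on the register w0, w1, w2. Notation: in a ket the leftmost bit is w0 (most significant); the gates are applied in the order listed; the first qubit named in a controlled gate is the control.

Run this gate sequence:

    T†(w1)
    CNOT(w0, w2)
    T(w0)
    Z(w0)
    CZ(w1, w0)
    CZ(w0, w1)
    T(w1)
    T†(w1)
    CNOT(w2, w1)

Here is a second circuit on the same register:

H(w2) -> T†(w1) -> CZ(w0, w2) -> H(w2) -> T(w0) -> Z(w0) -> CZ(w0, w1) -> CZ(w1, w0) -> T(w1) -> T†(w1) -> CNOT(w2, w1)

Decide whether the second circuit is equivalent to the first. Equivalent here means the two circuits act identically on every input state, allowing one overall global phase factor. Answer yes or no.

Yes, they are equivalent — the unitaries differ by at most a global phase.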